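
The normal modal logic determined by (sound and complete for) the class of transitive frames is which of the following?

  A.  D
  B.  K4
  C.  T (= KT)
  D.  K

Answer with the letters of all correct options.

(A) D is determined by the class of serial frames.
(B) K4 is determined by exactly this class.
(C) T (= KT) is determined by the class of reflexive frames.
(D) K is determined by the class of arbitrary frames.

B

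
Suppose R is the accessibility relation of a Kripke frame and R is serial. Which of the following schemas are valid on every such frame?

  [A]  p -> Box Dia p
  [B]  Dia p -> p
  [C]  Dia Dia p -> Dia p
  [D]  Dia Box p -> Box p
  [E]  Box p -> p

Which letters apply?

none

(A) p -> Box Dia p is axiom B, which corresponds to symmetry. Such an R need not be symmetric — not valid.
(B) Dia p -> p (the converse of T) corresponds to R being a subset of the identity. Such an R need not be a subset of the identity, so not valid.
(C) the dual of axiom 4: valid iff R is transitive. Such an R need not be transitive — not valid.
(D) Dia Box p -> Box p (the dual of axiom 5) characterises the euclidean frames. Such an R need not be euclidean — not valid.
(E) Box p -> p is axiom T; it is valid on a frame exactly when R is reflexive. Such an R need not be reflexive, so not valid.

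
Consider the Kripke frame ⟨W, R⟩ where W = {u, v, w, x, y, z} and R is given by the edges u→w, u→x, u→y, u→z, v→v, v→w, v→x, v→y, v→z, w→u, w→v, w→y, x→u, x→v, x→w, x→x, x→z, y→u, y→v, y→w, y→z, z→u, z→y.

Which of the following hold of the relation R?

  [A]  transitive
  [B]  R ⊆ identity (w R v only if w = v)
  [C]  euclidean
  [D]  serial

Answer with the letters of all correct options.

(A) not transitive: u R w and w R u but not u R u.
(B) not ⊆ identity: u R w with u ≠ w.
(C) not euclidean: u R w and u R x but not w R x.
(D) serial: every world has an R-successor.

D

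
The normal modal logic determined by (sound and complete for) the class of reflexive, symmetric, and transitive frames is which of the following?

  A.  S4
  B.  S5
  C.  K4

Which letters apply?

B

(A) S4 is determined by the class of reflexive and transitive frames.
(B) S5 is determined by exactly this class.
(C) K4 is determined by the class of transitive frames.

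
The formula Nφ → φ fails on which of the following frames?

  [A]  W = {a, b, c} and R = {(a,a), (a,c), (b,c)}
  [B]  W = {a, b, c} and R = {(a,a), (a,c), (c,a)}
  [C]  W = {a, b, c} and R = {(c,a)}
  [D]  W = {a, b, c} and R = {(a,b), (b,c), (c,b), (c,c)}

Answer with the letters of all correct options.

The schema Nφ → φ is axiom T; it is valid on a frame iff R is reflexive.
(A) R is not reflexive (not b R b), so the schema fails here.
(B) R is not reflexive (not b R b), so the schema fails here.
(C) R is not reflexive (not a R a), so the schema fails here.
(D) R is not reflexive (not a R a), so the schema fails here.

A, B, C, D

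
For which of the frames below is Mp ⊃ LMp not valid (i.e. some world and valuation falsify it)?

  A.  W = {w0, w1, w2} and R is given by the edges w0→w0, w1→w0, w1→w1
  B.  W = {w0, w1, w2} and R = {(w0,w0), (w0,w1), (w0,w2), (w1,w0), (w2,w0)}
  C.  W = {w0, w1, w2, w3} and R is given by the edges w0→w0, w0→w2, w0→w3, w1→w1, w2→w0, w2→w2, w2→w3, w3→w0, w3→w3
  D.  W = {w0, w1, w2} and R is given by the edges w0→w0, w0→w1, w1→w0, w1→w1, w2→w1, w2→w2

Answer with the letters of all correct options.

The schema Mp ⊃ LMp is axiom 5; it is valid on a frame iff R is euclidean.
(A) R is not euclidean (w1 R w0 and w1 R w1 but not w0 R w1), so the schema fails here.
(B) R is not euclidean (w0 R w1 and w0 R w2 but not w1 R w2), so the schema fails here.
(C) R is not euclidean (w0 R w3 and w0 R w2 but not w3 R w2), so the schema fails here.
(D) R is not euclidean (w2 R w1 and w2 R w2 but not w1 R w2), so the schema fails here.

A, B, C, D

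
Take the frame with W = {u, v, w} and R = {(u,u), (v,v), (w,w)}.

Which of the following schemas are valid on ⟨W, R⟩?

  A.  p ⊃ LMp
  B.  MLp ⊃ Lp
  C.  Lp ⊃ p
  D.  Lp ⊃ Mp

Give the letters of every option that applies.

R is reflexive: each world relates to itself.
R is symmetric: every R-edge is matched by its reverse.
R is euclidean: any two R-successors of the same world are R-related.
R is serial: every world has an R-successor.
(A) p ⊃ LMp (axiom B) characterises the symmetric frames. R is symmetric — valid.
(B) MLp ⊃ Lp is the dual of axiom 5, which corresponds to the euclidean property. R is euclidean — valid.
(C) Lp ⊃ p (axiom T) characterises the reflexive frames. R is reflexive — valid.
(D) Lp ⊃ Mp is axiom D; it is valid on a frame exactly when R is serial. R is serial, so valid.

A, B, C, D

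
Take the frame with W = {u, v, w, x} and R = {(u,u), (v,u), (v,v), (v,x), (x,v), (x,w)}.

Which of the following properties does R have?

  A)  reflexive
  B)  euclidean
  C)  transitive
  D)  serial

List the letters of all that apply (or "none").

(A) not reflexive: not w R w.
(B) not euclidean: v R u and v R v but not u R v.
(C) not transitive: v R x and x R w but not v R w.
(D) not serial: w has no R-successor.

none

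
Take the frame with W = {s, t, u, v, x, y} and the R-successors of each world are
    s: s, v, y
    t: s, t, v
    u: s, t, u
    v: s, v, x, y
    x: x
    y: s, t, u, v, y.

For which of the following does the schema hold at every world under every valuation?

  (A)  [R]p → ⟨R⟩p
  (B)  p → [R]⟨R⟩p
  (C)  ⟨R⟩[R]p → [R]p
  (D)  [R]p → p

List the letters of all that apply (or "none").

A, D

R is reflexive: each world relates to itself.
R is not symmetric: t R s but not s R t.
R is not euclidean: t R s and t R t but not s R t.
R is serial: every world has an R-successor.
(A) [R]p → ⟨R⟩p is axiom D; it is valid on a frame exactly when R is serial. R is serial, so valid.
(B) p → [R]⟨R⟩p is axiom B; it is valid on a frame exactly when R is symmetric. R is not symmetric, so not valid.
(C) ⟨R⟩[R]p → [R]p is the dual of axiom 5; it is valid on a frame exactly when R is euclidean. R is not euclidean, so not valid.
(D) [R]p → p is axiom T, which corresponds to reflexivity. R is reflexive — valid.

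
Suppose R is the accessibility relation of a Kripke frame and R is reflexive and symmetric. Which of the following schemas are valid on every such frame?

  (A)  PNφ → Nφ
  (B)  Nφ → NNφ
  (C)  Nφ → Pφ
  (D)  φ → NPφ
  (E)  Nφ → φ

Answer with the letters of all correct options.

Reflexive relations are serial.
(A) PNφ → Nφ (the dual of axiom 5) characterises the euclidean frames. Such an R need not be euclidean — not valid.
(B) axiom 4: valid iff R is transitive. Such an R need not be transitive — not valid.
(C) Nφ → Pφ (axiom D) characterises the serial frames. Every such R is serial — valid.
(D) φ → NPφ is axiom B; it is valid on a frame exactly when R is symmetric. Every such R is symmetric, so valid.
(E) Nφ → φ is axiom T, which corresponds to reflexivity. Every such R is reflexive — valid.

C, D, E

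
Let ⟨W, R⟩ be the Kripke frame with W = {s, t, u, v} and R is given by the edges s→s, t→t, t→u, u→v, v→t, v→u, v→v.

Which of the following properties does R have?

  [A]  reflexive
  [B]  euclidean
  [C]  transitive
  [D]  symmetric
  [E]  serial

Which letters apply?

E

(A) not reflexive: not u R u.
(B) not euclidean: t R u and t R t but not u R t.
(C) not transitive: t R u and u R v but not t R v.
(D) not symmetric: t R u but not u R t.
(E) serial: every world has an R-successor.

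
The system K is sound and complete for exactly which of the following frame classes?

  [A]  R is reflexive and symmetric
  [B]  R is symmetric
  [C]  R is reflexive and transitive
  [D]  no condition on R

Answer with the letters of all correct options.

(A) this class determines B (= KTB), not K.
(B) this class determines KB, not K.
(C) this class determines S4, not K.
(D) K is sound and complete for exactly this class.

D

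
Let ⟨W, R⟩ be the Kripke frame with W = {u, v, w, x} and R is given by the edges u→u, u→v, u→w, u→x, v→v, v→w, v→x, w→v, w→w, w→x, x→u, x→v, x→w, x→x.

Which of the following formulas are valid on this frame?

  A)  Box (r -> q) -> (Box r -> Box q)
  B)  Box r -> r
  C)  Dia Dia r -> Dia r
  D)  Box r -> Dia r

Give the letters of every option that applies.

A, B, D

R is reflexive: each world relates to itself.
R is not transitive: v R x and x R u but not v R u.
R is serial: every world has an R-successor.
(A) Box (r -> q) -> (Box r -> Box q) is the K axiom; it holds on all frames — valid.
(B) axiom T: valid iff R is reflexive. R is reflexive — valid.
(C) Dia Dia r -> Dia r is the dual of axiom 4, which corresponds to transitivity. R is not transitive — not valid.
(D) Box r -> Dia r (axiom D) characterises the serial frames. R is serial — valid.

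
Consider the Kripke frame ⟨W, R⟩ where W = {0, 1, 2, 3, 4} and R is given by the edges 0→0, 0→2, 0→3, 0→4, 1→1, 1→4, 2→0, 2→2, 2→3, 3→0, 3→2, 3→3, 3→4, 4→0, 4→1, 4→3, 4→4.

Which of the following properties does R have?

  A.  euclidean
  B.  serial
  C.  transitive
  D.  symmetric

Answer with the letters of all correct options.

(A) not euclidean: 0 R 2 and 0 R 4 but not 2 R 4.
(B) serial: every world has an R-successor.
(C) not transitive: 0 R 4 and 4 R 1 but not 0 R 1.
(D) symmetric: every R-edge is matched by its reverse.

B, D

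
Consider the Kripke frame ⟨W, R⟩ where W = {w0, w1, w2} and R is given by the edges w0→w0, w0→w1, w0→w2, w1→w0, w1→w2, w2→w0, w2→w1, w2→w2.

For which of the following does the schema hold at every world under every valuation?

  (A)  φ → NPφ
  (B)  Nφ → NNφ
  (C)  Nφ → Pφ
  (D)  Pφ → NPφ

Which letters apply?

R is symmetric: every R-edge is matched by its reverse.
R is not transitive: w1 R w0 and w0 R w1 but not w1 R w1.
R is not euclidean: w0 R w1 and w0 R w1 but not w1 R w1.
R is serial: every world has an R-successor.
(A) axiom B: valid iff R is symmetric. R is symmetric — valid.
(B) Nφ → NNφ is axiom 4, which corresponds to transitivity. R is not transitive — not valid.
(C) axiom D: valid iff R is serial. R is serial — valid.
(D) axiom 5: valid iff R is euclidean. R is not euclidean — not valid.

A, C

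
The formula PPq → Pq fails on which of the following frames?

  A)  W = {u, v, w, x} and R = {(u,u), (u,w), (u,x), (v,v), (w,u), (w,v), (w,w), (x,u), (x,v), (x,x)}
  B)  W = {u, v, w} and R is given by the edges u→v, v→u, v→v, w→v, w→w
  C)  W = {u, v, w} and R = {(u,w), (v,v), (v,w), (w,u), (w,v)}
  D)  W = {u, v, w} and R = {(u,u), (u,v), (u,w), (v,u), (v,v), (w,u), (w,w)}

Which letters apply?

The schema PPq → Pq is the dual of axiom 4; it is valid on a frame iff R is transitive.
(A) R is not transitive (u R w and w R v but not u R v), so the schema fails here.
(B) R is not transitive (u R v and v R u but not u R u), so the schema fails here.
(C) R is not transitive (u R w and w R u but not u R u), so the schema fails here.
(D) R is not transitive (v R u and u R w but not v R w), so the schema fails here.

A, B, C, D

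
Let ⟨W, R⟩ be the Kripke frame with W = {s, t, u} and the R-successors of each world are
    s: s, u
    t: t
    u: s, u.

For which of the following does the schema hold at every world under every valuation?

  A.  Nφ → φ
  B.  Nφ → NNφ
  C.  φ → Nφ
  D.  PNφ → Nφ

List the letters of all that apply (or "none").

R is reflexive: each world relates to itself.
R is transitive: R is closed under composition.
R is euclidean: any two R-successors of the same world are R-related.
R is not a subset of the identity: s R u with s ≠ u.
(A) Nφ → φ is axiom T, which corresponds to reflexivity. R is reflexive — valid.
(B) Nφ → NNφ is axiom 4; it is valid on a frame exactly when R is transitive. R is transitive, so valid.
(C) φ → Nφ (equivalent to ◇p→p) corresponds to R being a subset of the identity. Here R ⊄ identity, so not valid.
(D) PNφ → Nφ (the dual of axiom 5) characterises the euclidean frames. R is euclidean — valid.

A, B, D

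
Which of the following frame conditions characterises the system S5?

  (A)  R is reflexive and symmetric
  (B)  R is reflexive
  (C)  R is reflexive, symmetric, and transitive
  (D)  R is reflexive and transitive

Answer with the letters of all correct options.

C

(A) this class determines B (= KTB), not S5.
(B) this class determines T (= KT), not S5.
(C) S5 is sound and complete for exactly this class.
(D) this class determines S4, not S5.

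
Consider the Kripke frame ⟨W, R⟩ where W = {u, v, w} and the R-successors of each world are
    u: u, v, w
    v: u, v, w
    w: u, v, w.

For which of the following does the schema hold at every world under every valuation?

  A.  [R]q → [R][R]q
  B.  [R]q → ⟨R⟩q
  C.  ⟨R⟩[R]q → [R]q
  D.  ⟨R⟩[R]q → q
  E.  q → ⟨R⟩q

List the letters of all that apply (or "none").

A, B, C, D, E

R is reflexive: each world relates to itself.
R is symmetric: every R-edge is matched by its reverse.
R is transitive: R is closed under composition.
R is euclidean: any two R-successors of the same world are R-related.
R is serial: every world has an R-successor.
(A) [R]q → [R][R]q is axiom 4; it is valid on a frame exactly when R is transitive. R is transitive, so valid.
(B) [R]q → ⟨R⟩q (axiom D) characterises the serial frames. R is serial — valid.
(C) ⟨R⟩[R]q → [R]q is the dual of axiom 5, which corresponds to the euclidean property. R is euclidean — valid.
(D) ⟨R⟩[R]q → q is the dual of axiom B; it is valid on a frame exactly when R is symmetric. R is symmetric, so valid.
(E) q → ⟨R⟩q is the dual of axiom T, which corresponds to reflexivity. R is reflexive — valid.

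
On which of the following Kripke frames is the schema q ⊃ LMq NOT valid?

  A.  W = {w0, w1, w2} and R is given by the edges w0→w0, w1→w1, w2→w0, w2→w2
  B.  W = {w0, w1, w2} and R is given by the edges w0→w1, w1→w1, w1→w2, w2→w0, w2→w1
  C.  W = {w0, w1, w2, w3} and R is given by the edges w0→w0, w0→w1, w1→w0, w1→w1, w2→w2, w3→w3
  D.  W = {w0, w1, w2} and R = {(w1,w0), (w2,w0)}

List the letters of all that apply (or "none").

The schema q ⊃ LMq is axiom B; it is valid on a frame iff R is symmetric.
(A) R is not symmetric (w2 R w0 but not w0 R w2), so the schema fails here.
(B) R is not symmetric (w0 R w1 but not w1 R w0), so the schema fails here.
(C) R is symmetric (every R-edge is matched by its reverse), so the schema is valid here.
(D) R is not symmetric (w1 R w0 but not w0 R w1), so the schema fails here.

A, B, D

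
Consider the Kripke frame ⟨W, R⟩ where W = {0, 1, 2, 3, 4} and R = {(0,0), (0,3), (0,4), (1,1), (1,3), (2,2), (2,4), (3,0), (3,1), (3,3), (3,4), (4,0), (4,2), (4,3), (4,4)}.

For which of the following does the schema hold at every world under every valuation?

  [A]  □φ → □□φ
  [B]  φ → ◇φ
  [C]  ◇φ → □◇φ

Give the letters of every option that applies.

B

R is reflexive: each world relates to itself.
R is not transitive: 0 R 3 and 3 R 1 but not 0 R 1.
R is not euclidean: 3 R 0 and 3 R 1 but not 0 R 1.
(A) axiom 4: valid iff R is transitive. R is not transitive — not valid.
(B) φ → ◇φ is the dual of axiom T; it is valid on a frame exactly when R is reflexive. R is reflexive, so valid.
(C) ◇φ → □◇φ is axiom 5, which corresponds to the euclidean property. R is not euclidean — not valid.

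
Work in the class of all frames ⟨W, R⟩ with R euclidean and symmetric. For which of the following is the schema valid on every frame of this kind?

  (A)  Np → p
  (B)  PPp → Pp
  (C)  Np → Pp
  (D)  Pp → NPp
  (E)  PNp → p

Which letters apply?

A symmetric euclidean relation is transitive (uRv and vRw give vRu by symmetry, then uRw by the euclidean condition, applied at v).
(A) axiom T: valid iff R is reflexive. Such an R need not be reflexive — not valid.
(B) PPp → Pp is the dual of axiom 4, which corresponds to transitivity. Every such R is transitive — valid.
(C) Np → Pp (axiom D) characterises the serial frames. Such an R need not be serial — not valid.
(D) axiom 5: valid iff R is euclidean. Every such R is euclidean — valid.
(E) PNp → p (the dual of axiom B) characterises the symmetric frames. Every such R is symmetric — valid.

B, D, E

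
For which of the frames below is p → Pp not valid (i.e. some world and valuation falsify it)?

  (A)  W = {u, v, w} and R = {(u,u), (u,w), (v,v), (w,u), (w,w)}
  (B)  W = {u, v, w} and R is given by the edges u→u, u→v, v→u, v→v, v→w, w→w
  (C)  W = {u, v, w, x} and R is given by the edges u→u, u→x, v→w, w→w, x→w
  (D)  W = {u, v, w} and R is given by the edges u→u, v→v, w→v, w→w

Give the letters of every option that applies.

C

The schema p → Pp is the dual of axiom T; it is valid on a frame iff R is reflexive.
(A) R is reflexive (each world relates to itself), so the schema is valid here.
(B) R is reflexive (each world relates to itself), so the schema is valid here.
(C) R is not reflexive (not v R v), so the schema fails here.
(D) R is reflexive (each world relates to itself), so the schema is valid here.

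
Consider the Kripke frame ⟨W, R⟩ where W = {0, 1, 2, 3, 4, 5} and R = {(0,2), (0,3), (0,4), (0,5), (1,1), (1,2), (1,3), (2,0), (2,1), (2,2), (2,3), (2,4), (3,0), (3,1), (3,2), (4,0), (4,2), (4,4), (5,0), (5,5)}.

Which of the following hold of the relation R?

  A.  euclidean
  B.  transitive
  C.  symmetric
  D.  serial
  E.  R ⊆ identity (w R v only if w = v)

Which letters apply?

(A) not euclidean: 0 R 2 and 0 R 5 but not 2 R 5.
(B) not transitive: 0 R 2 and 2 R 0 but not 0 R 0.
(C) symmetric: every R-edge is matched by its reverse.
(D) serial: every world has an R-successor.
(E) not ⊆ identity: 0 R 2 with 0 ≠ 2.

C, D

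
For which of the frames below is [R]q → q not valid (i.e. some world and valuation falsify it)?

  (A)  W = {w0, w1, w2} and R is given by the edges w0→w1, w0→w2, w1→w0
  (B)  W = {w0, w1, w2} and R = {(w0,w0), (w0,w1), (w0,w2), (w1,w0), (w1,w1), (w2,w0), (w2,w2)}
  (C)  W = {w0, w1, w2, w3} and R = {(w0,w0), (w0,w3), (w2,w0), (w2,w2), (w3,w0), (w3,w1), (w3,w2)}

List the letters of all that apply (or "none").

A, C

The schema [R]q → q is axiom T; it is valid on a frame iff R is reflexive.
(A) R is not reflexive (not w0 R w0), so the schema fails here.
(B) R is reflexive (each world relates to itself), so the schema is valid here.
(C) R is not reflexive (not w1 R w1), so the schema fails here.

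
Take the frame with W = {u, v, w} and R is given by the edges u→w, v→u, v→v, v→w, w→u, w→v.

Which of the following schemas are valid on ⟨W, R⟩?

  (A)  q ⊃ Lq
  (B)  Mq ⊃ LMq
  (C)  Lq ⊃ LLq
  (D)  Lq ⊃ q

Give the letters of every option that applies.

R is not reflexive: not u R u.
R is not transitive: u R w and w R u but not u R u.
R is not euclidean: v R u and v R v but not u R v.
R is not a subset of the identity: u R w with u ≠ w.
(A) q ⊃ Lq (equivalent to ◇p→p) corresponds to R being a subset of the identity. Here R ⊄ identity, so not valid.
(B) Mq ⊃ LMq is axiom 5; it is valid on a frame exactly when R is euclidean. R is not euclidean, so not valid.
(C) Lq ⊃ LLq is axiom 4; it is valid on a frame exactly when R is transitive. R is not transitive, so not valid.
(D) Lq ⊃ q (axiom T) characterises the reflexive frames. R is not reflexive — not valid.

none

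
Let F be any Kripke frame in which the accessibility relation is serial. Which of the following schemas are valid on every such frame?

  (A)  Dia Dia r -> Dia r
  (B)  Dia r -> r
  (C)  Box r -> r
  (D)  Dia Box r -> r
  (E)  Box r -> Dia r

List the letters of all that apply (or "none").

E

(A) the dual of axiom 4: valid iff R is transitive. Such an R need not be transitive — not valid.
(B) Dia r -> r is valid only on frames where every R-edge is a self-loop. Such an R need not be a subset of the identity — not valid.
(C) Box r -> r (axiom T) characterises the reflexive frames. Such an R need not be reflexive — not valid.
(D) Dia Box r -> r is the dual of axiom B; it is valid on a frame exactly when R is symmetric. Such an R need not be symmetric, so not valid.
(E) axiom D: valid iff R is serial. Every such R is serial — valid.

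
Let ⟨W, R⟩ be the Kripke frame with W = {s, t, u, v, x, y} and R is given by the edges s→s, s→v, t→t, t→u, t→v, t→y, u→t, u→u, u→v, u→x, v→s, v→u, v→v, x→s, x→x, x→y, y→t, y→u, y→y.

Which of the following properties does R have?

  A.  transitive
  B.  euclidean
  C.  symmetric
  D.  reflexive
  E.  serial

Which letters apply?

(A) not transitive: s R v and v R u but not s R u.
(B) not euclidean: t R u and t R y but not u R y.
(C) not symmetric: t R v but not v R t.
(D) reflexive: each world relates to itself.
(E) serial: every world has an R-successor.

D, E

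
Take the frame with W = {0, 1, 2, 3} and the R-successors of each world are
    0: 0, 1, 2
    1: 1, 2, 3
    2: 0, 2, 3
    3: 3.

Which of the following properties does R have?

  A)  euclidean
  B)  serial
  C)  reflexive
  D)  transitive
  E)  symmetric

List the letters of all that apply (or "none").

B, C

(A) not euclidean: 0 R 1 and 0 R 0 but not 1 R 0.
(B) serial: every world has an R-successor.
(C) reflexive: each world relates to itself.
(D) not transitive: 0 R 1 and 1 R 3 but not 0 R 3.
(E) not symmetric: 0 R 1 but not 1 R 0.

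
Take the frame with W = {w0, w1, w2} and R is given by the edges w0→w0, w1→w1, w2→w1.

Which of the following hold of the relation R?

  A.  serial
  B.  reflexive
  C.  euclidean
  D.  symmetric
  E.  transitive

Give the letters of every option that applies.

A, C, E

(A) serial: every world has an R-successor.
(B) not reflexive: not w2 R w2.
(C) euclidean: any two R-successors of the same world are R-related.
(D) not symmetric: w2 R w1 but not w1 R w2.
(E) transitive: R is closed under composition.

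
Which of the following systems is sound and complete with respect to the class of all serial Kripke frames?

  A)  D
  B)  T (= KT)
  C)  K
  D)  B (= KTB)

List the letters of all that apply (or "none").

A

(A) D is determined by exactly this class.
(B) T (= KT) is determined by the class of reflexive frames.
(C) K is determined by the class of arbitrary frames.
(D) B (= KTB) is determined by the class of reflexive and symmetric frames.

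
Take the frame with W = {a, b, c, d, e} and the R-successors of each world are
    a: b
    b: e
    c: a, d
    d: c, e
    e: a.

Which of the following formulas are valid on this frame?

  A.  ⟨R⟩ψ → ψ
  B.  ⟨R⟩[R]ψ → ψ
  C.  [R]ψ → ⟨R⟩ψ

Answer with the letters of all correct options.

R is not symmetric: a R b but not b R a.
R is serial: every world has an R-successor.
R is not a subset of the identity: a R b with a ≠ b.
(A) ⟨R⟩ψ → ψ is valid only on frames where every R-edge is a self-loop. Here R ⊄ identity — not valid.
(B) ⟨R⟩[R]ψ → ψ is the dual of axiom B; it is valid on a frame exactly when R is symmetric. R is not symmetric, so not valid.
(C) axiom D: valid iff R is serial. R is serial — valid.

C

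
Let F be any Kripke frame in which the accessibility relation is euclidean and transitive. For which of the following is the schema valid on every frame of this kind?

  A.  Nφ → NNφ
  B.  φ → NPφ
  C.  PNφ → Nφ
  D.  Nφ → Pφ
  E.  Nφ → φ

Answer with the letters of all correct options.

A, C

(A) Nφ → NNφ is axiom 4; it is valid on a frame exactly when R is transitive. Every such R is transitive, so valid.
(B) φ → NPφ (axiom B) characterises the symmetric frames. Such an R need not be symmetric — not valid.
(C) PNφ → Nφ (the dual of axiom 5) characterises the euclidean frames. Every such R is euclidean — valid.
(D) axiom D: valid iff R is serial. Such an R need not be serial — not valid.
(E) Nφ → φ (axiom T) characterises the reflexive frames. Such an R need not be reflexive — not valid.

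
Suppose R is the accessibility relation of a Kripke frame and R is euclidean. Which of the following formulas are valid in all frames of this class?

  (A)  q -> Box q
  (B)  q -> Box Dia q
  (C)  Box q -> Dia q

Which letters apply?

(A) q -> Box q is equivalent to ◇p→p; it holds exactly when R ⊆ identity. Such an R need not be a subset of the identity — not valid.
(B) q -> Box Dia q is axiom B; it is valid on a frame exactly when R is symmetric. Such an R need not be symmetric, so not valid.
(C) axiom D: valid iff R is serial. Such an R need not be serial — not valid.

none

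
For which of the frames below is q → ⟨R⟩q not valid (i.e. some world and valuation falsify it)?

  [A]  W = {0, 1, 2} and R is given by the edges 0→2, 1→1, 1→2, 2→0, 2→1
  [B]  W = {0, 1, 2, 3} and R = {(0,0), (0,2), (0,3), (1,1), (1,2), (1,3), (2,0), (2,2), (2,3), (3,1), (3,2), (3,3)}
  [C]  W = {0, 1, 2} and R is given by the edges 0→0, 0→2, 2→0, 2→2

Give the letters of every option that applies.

A, C

The schema q → ⟨R⟩q is the dual of axiom T; it is valid on a frame iff R is reflexive.
(A) R is not reflexive (not 0 R 0), so the schema fails here.
(B) R is reflexive (each world relates to itself), so the schema is valid here.
(C) R is not reflexive (not 1 R 1), so the schema fails here.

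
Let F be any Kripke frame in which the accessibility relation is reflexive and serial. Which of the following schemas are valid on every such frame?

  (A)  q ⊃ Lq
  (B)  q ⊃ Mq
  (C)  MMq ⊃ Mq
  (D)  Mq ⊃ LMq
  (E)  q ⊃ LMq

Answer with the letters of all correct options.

B

(A) q ⊃ Lq (equivalent to ◇p→p) corresponds to R being a subset of the identity. Such an R need not be a subset of the identity, so not valid.
(B) q ⊃ Mq (the dual of axiom T) characterises the reflexive frames. Every such R is reflexive — valid.
(C) the dual of axiom 4: valid iff R is transitive. Such an R need not be transitive — not valid.
(D) axiom 5: valid iff R is euclidean. Such an R need not be euclidean — not valid.
(E) q ⊃ LMq (axiom B) characterises the symmetric frames. Such an R need not be symmetric — not valid.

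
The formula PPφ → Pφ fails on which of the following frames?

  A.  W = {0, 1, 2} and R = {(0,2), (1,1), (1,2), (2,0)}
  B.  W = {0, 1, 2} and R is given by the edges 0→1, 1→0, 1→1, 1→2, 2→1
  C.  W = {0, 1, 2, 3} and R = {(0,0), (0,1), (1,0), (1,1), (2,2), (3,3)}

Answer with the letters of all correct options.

The schema PPφ → Pφ is the dual of axiom 4; it is valid on a frame iff R is transitive.
(A) R is not transitive (0 R 2 and 2 R 0 but not 0 R 0), so the schema fails here.
(B) R is not transitive (0 R 1 and 1 R 0 but not 0 R 0), so the schema fails here.
(C) R is transitive (R is closed under composition), so the schema is valid here.

A, B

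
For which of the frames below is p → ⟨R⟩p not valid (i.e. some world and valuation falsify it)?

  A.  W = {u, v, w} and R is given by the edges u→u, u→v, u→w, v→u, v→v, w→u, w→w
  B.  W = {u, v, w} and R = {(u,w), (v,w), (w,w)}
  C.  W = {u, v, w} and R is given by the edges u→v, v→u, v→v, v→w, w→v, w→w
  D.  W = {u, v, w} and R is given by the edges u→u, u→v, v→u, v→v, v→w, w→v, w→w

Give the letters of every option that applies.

B, C

The schema p → ⟨R⟩p is the dual of axiom T; it is valid on a frame iff R is reflexive.
(A) R is reflexive (each world relates to itself), so the schema is valid here.
(B) R is not reflexive (not u R u), so the schema fails here.
(C) R is not reflexive (not u R u), so the schema fails here.
(D) R is reflexive (each world relates to itself), so the schema is valid here.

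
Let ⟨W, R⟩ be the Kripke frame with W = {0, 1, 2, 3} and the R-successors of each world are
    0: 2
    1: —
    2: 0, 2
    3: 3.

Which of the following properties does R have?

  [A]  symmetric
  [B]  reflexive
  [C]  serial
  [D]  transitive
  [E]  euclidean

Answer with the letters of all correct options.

(A) symmetric: every R-edge is matched by its reverse.
(B) not reflexive: not 0 R 0.
(C) not serial: 1 has no R-successor.
(D) not transitive: 0 R 2 and 2 R 0 but not 0 R 0.
(E) not euclidean: 2 R 0 and 2 R 0 but not 0 R 0.

A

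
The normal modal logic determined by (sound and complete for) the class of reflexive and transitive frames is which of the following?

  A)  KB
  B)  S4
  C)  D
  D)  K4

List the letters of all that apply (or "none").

(A) KB is determined by the class of symmetric frames.
(B) S4 is determined by exactly this class.
(C) D is determined by the class of serial frames.
(D) K4 is determined by the class of transitive frames.

B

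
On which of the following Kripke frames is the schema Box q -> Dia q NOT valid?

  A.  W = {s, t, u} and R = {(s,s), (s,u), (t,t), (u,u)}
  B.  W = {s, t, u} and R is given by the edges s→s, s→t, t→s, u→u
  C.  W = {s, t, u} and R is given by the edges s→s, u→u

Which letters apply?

C

The schema Box q -> Dia q is axiom D; it is valid on a frame iff R is serial.
(A) R is serial (every world has an R-successor), so the schema is valid here.
(B) R is serial (every world has an R-successor), so the schema is valid here.
(C) R is not serial (t has no R-successor), so the schema fails here.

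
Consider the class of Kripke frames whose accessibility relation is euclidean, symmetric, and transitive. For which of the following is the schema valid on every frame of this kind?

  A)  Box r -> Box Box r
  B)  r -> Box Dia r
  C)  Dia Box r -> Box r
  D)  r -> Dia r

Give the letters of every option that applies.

A, B, C

(A) Box r -> Box Box r is axiom 4; it is valid on a frame exactly when R is transitive. Every such R is transitive, so valid.
(B) r -> Box Dia r (axiom B) characterises the symmetric frames. Every such R is symmetric — valid.
(C) Dia Box r -> Box r is the dual of axiom 5; it is valid on a frame exactly when R is euclidean. Every such R is euclidean, so valid.
(D) r -> Dia r is the dual of axiom T; it is valid on a frame exactly when R is reflexive. Such an R need not be reflexive, so not valid.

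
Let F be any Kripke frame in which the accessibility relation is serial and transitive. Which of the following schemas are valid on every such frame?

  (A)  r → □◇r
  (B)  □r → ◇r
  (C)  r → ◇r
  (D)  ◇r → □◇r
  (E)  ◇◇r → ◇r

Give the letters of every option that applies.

B, E

(A) r → □◇r (axiom B) characterises the symmetric frames. Such an R need not be symmetric — not valid.
(B) axiom D: valid iff R is serial. Every such R is serial — valid.
(C) the dual of axiom T: valid iff R is reflexive. Such an R need not be reflexive — not valid.
(D) ◇r → □◇r is axiom 5, which corresponds to the euclidean property. Such an R need not be euclidean — not valid.
(E) ◇◇r → ◇r (the dual of axiom 4) characterises the transitive frames. Every such R is transitive — valid.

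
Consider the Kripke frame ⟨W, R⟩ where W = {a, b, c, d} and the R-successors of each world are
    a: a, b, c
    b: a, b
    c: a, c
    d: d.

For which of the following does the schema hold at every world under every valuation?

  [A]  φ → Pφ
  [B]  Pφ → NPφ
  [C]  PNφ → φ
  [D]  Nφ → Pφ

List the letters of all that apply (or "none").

A, C, D

R is reflexive: each world relates to itself.
R is symmetric: every R-edge is matched by its reverse.
R is not euclidean: a R b and a R c but not b R c.
R is serial: every world has an R-successor.
(A) φ → Pφ is the dual of axiom T, which corresponds to reflexivity. R is reflexive — valid.
(B) Pφ → NPφ is axiom 5; it is valid on a frame exactly when R is euclidean. R is not euclidean, so not valid.
(C) PNφ → φ is the dual of axiom B; it is valid on a frame exactly when R is symmetric. R is symmetric, so valid.
(D) axiom D: valid iff R is serial. R is serial — valid.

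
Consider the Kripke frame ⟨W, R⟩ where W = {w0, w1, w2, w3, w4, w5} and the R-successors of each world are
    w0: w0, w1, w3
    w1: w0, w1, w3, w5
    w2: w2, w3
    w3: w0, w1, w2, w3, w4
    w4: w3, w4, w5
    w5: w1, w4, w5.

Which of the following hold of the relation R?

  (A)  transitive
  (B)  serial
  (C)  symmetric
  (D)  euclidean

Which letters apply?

(A) not transitive: w0 R w1 and w1 R w5 but not w0 R w5.
(B) serial: every world has an R-successor.
(C) symmetric: every R-edge is matched by its reverse.
(D) not euclidean: w1 R w0 and w1 R w5 but not w0 R w5.

B, C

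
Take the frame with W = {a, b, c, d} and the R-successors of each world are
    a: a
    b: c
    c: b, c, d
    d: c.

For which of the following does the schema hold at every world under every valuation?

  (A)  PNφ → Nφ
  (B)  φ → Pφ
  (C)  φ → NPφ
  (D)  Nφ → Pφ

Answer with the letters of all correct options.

R is not reflexive: not b R b.
R is symmetric: every R-edge is matched by its reverse.
R is not euclidean: c R b and c R d but not b R d.
R is serial: every world has an R-successor.
(A) PNφ → Nφ (the dual of axiom 5) characterises the euclidean frames. R is not euclidean — not valid.
(B) φ → Pφ is the dual of axiom T; it is valid on a frame exactly when R is reflexive. R is not reflexive, so not valid.
(C) φ → NPφ is axiom B, which corresponds to symmetry. R is symmetric — valid.
(D) Nφ → Pφ is axiom D, which corresponds to seriality. R is serial — valid.

C, D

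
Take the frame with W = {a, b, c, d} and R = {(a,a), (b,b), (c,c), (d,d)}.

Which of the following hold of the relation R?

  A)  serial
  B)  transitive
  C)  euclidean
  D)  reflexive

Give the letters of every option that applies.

A, B, C, D

(A) serial: every world has an R-successor.
(B) transitive: R is closed under composition.
(C) euclidean: any two R-successors of the same world are R-related.
(D) reflexive: each world relates to itself.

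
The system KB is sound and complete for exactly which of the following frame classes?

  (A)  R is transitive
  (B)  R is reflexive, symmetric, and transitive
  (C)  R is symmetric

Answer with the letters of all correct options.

C

(A) this class determines K4, not KB.
(B) this class determines S5, not KB.
(C) KB is sound and complete for exactly this class.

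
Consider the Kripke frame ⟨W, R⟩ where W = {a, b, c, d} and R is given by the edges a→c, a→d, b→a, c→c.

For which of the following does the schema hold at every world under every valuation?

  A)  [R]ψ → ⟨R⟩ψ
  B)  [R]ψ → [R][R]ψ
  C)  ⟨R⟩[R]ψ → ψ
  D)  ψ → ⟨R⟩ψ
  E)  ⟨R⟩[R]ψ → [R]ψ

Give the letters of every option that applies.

R is not reflexive: not a R a.
R is not symmetric: a R c but not c R a.
R is not transitive: b R a and a R c but not b R c.
R is not euclidean: a R c and a R d but not c R d.
R is not serial: d has no R-successor.
(A) axiom D: valid iff R is serial. R is not serial — not valid.
(B) [R]ψ → [R][R]ψ is axiom 4, which corresponds to transitivity. R is not transitive — not valid.
(C) the dual of axiom B: valid iff R is symmetric. R is not symmetric — not valid.
(D) ψ → ⟨R⟩ψ is the dual of axiom T, which corresponds to reflexivity. R is not reflexive — not valid.
(E) ⟨R⟩[R]ψ → [R]ψ is the dual of axiom 5, which corresponds to the euclidean property. R is not euclidean — not valid.

none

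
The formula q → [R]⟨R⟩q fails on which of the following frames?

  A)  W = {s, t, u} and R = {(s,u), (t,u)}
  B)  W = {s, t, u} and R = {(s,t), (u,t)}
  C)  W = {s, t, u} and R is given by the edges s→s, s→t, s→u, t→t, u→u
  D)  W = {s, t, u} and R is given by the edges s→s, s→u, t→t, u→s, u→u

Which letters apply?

The schema q → [R]⟨R⟩q is axiom B; it is valid on a frame iff R is symmetric.
(A) R is not symmetric (s R u but not u R s), so the schema fails here.
(B) R is not symmetric (s R t but not t R s), so the schema fails here.
(C) R is not symmetric (s R t but not t R s), so the schema fails here.
(D) R is symmetric (every R-edge is matched by its reverse), so the schema is valid here.

A, B, C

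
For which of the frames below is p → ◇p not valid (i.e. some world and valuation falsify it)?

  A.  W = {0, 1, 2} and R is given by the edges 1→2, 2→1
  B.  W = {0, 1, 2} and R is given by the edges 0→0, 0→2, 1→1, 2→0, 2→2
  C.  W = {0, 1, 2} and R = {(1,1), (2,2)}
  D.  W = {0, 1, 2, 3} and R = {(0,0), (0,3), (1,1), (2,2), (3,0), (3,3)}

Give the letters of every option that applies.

A, C

The schema p → ◇p is the dual of axiom T; it is valid on a frame iff R is reflexive.
(A) R is not reflexive (not 0 R 0), so the schema fails here.
(B) R is reflexive (each world relates to itself), so the schema is valid here.
(C) R is not reflexive (not 0 R 0), so the schema fails here.
(D) R is reflexive (each world relates to itself), so the schema is valid here.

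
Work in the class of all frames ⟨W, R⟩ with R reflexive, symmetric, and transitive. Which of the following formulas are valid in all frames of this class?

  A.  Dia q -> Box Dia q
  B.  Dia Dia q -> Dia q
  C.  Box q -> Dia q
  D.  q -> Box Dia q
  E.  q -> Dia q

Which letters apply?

A, B, C, D, E

A relation that is reflexive, symmetric, and transitive is also euclidean and serial.
(A) axiom 5: valid iff R is euclidean. Every such R is euclidean — valid.
(B) Dia Dia q -> Dia q (the dual of axiom 4) characterises the transitive frames. Every such R is transitive — valid.
(C) axiom D: valid iff R is serial. Every such R is serial — valid.
(D) axiom B: valid iff R is symmetric. Every such R is symmetric — valid.
(E) the dual of axiom T: valid iff R is reflexive. Every such R is reflexive — valid.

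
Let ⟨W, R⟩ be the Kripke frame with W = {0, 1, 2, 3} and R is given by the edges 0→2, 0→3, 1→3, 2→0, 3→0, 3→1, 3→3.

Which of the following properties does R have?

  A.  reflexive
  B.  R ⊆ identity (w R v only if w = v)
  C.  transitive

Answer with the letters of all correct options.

none

(A) not reflexive: not 0 R 0.
(B) not ⊆ identity: 0 R 2 with 0 ≠ 2.
(C) not transitive: 0 R 2 and 2 R 0 but not 0 R 0.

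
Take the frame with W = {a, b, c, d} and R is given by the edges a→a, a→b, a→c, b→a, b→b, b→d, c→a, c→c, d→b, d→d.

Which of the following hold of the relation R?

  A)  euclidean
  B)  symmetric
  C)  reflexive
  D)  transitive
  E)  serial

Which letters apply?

(A) not euclidean: a R b and a R c but not b R c.
(B) symmetric: every R-edge is matched by its reverse.
(C) reflexive: each world relates to itself.
(D) not transitive: a R b and b R d but not a R d.
(E) serial: every world has an R-successor.

B, C, E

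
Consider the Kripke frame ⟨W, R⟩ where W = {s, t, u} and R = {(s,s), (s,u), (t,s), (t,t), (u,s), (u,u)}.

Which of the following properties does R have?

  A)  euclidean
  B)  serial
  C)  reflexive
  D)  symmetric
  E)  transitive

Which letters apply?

B, C

(A) not euclidean: t R s and t R t but not s R t.
(B) serial: every world has an R-successor.
(C) reflexive: each world relates to itself.
(D) not symmetric: t R s but not s R t.
(E) not transitive: t R s and s R u but not t R u.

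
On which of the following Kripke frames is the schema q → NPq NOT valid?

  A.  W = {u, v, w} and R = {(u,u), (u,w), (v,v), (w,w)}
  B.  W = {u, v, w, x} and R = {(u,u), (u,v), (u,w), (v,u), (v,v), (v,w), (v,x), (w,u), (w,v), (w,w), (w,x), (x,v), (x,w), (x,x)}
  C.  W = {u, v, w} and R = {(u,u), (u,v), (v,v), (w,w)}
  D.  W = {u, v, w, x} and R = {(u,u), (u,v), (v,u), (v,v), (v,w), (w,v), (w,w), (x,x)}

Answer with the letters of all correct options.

The schema q → NPq is axiom B; it is valid on a frame iff R is symmetric.
(A) R is not symmetric (u R w but not w R u), so the schema fails here.
(B) R is symmetric (every R-edge is matched by its reverse), so the schema is valid here.
(C) R is not symmetric (u R v but not v R u), so the schema fails here.
(D) R is symmetric (every R-edge is matched by its reverse), so the schema is valid here.

A, C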